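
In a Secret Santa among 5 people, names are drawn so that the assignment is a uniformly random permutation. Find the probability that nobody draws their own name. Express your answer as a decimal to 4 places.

0.3667

This is the derangement probability: permutations of 5 with no fixed point.
D(5) = 5! · (1 − 1/1! + 1/2! − ··· + (−1)^5/5!) = 44.
P = 44/120 = 11/30 ≈ 0.3667.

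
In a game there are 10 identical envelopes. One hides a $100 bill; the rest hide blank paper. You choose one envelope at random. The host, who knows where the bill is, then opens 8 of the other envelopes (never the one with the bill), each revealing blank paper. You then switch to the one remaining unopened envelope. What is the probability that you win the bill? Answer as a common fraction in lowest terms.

9/10

Your original envelope holds the bill with probability 1/10, so the other 9 collectively hold it with probability 9/10.
The host can always find 8 empty envelopes to open, so the reveals don't change that 9/10; it is now spread over the 1 remaining unopened envelope.
P(win by switching) = (9/10) · (1/1) = 9/10.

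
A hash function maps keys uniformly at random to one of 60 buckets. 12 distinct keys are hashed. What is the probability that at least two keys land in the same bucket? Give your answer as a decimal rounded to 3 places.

0.692

It's easier to compute the probability that all 12 are distinct.
P(all distinct) = 60/60 · 59/60 · ··· · 49/60 ≈ 0.308.
So the probability of at least one match is 1 − 0.308 = 0.692.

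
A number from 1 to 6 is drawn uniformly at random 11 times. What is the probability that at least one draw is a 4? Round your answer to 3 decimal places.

P(no draw is a 4) = (5/6)^11 ≈ 0.135.
P(at least one) = 1 − 0.135 = 0.865.

0.865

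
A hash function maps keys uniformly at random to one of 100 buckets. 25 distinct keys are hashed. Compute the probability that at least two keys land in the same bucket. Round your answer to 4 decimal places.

It's easier to compute the probability that all 25 are distinct.
P(all distinct) = 100/100 · 99/100 · ··· · 76/100 ≈ 0.0376.
So the probability of at least one match is 1 − 0.0376 = 0.9624.

0.9624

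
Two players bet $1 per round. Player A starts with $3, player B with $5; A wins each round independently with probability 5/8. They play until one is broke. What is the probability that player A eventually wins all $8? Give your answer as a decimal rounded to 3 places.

Let r = q/p = (3/8)/(5/8) = 3/5. The recurrence P(i) = p·P(i+1) + q·P(i−1) with P(0)=0, P(8)=1 gives P(i) = (1 − r^i)/(1 − r^8).
P(3) = (1 − (3/5)^3) / (1 − (3/5)^8) = 153125/192032 ≈ 0.797.

0.797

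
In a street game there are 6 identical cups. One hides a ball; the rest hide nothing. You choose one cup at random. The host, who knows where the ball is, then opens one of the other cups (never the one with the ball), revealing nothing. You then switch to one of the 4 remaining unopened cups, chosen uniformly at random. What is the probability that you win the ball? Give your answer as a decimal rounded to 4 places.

0.2083

Your original cup holds the ball with probability 1/6, so the other 5 collectively hold it with probability 5/6.
The host can always find an empty cup to open, so this doesn't change that 5/6; it is now spread over the 4 remaining unopened cups.
P(win by switching) = (5/6) · (1/4) = 5/24 ≈ 0.2083.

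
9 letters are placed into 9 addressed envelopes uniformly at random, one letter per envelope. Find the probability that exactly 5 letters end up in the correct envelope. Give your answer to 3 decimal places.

0.003

Choose which 5 of the 9 are fixed: C(9,5) = 126 ways.
The remaining 4 must have no fixed point: D(4) = 9.
P = 126·9/362880 = 1/320 ≈ 0.003.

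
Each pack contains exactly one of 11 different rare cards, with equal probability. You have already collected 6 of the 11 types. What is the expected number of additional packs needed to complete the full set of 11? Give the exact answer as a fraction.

Starting from 6 distinct types, each trial gives a new one with probability (11−i)/11 when i types are held, so the wait for the next new type is 11/(11−i).
E = 11/5 + 11/4 + 11/3 + 11/2 + 11/1 = 1507/60.

1507/60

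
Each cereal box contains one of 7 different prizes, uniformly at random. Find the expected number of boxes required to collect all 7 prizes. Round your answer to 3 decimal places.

After i distinct types are collected, each trial gives a new one with probability (7−i)/7, so the expected wait for the next new type is 7/(7−i).
E = 7/7 + 7/6 + 7/5 + 7/4 + 7/3 + 7/2 + 7/1 = 363/20 ≈ 18.150.

18.150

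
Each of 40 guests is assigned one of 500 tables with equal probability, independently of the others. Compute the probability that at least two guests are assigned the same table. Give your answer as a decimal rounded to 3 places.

It's easier to compute the probability that all 40 are distinct.
P(all distinct) = 500/500 · 499/500 · ··· · 461/500 ≈ 0.201.
So the probability of at least one match is 1 − 0.201 = 0.799.

0.799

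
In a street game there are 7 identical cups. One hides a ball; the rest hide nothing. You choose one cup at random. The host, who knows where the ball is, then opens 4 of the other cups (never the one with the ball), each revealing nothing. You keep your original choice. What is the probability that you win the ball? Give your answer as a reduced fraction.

The host can always open 4 empty cups regardless of your choice, so the reveals give no information about your original cup.
P(win by staying) = 1/7.

1/7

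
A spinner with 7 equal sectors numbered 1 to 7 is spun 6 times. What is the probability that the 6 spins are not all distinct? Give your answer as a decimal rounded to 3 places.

0.957

P(all 6 different) = 7/7 · 6/7 · ··· · 2/7 ≈ 0.043.
P(at least two equal) = 1 − 0.043 = 0.957.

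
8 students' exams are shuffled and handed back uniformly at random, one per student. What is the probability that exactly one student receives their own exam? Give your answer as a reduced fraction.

Choose which one is fixed: C(8,1) = 8 ways.
The remaining 7 must have no fixed point: D(7) = 1854.
P = 8·1854/40320 = 103/280.

103/280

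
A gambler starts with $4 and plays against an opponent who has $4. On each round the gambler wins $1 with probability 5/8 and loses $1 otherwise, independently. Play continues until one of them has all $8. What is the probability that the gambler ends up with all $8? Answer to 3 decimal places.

Let r = q/p = (3/8)/(5/8) = 3/5. The recurrence P(i) = p·P(i+1) + q·P(i−1) with P(0)=0, P(8)=1 gives P(i) = (1 − r^i)/(1 − r^8).
P(4) = (1 − (3/5)^4) / (1 − (3/5)^8) = 625/706 ≈ 0.885.

0.885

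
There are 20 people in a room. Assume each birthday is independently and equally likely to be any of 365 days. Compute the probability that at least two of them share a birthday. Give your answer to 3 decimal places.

0.411

It's easier to compute the probability that all 20 are distinct.
P(all distinct) = 365/365 · 364/365 · ··· · 346/365 ≈ 0.589.
So the probability of at least one match is 1 − 0.589 = 0.411.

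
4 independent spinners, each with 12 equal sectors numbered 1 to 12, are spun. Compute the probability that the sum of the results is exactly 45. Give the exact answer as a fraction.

5/5184

There are 12^4 = 20736 equally likely outcomes.
The number of ordered 4-tuples from {1,…,12} summing to 45 is 20.
P(sum = 45) = 20/20736 = 5/5184.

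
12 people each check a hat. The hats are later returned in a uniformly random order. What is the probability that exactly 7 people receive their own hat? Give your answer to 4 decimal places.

0.0001

Choose which 7 of the 12 are fixed: C(12,7) = 792 ways.
The remaining 5 must have no fixed point: D(5) = 44.
P = 792·44/479001600 = 11/151200 ≈ 0.0001.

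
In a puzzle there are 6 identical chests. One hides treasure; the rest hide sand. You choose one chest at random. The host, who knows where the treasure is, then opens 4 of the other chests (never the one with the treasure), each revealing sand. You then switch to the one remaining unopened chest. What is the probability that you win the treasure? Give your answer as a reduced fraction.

5/6

Your original chest holds the treasure with probability 1/6, so the other 5 collectively hold it with probability 5/6.
The host can always find 4 empty chests to open, so the reveals don't change that 5/6; it is now spread over the 1 remaining unopened chest.
P(win by switching) = (5/6) · (1/1) = 5/6.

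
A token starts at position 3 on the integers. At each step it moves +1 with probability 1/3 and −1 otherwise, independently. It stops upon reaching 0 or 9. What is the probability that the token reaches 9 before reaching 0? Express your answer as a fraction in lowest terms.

1/73

Let r = q/p = (2/3)/(1/3) = 2. The recurrence P(i) = p·P(i+1) + q·P(i−1) with P(0)=0, P(9)=1 gives P(i) = (1 − r^i)/(1 − r^9).
P(3) = (1 − (2)^3) / (1 − (2)^9) = 1/73.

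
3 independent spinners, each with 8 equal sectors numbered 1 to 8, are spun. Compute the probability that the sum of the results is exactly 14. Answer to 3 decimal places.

0.094

There are 8^3 = 512 equally likely outcomes.
The number of ordered 3-tuples from {1,…,8} summing to 14 is 48.
P(sum = 14) = 48/512 = 3/32 ≈ 0.094.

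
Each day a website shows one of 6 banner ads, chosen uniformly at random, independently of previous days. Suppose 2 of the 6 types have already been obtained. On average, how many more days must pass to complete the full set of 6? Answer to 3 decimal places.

Starting from 2 distinct types, each trial gives a new one with probability (6−i)/6 when i types are held, so the wait for the next new type is 6/(6−i).
E = 6/4 + 6/3 + 6/2 + 6/1 = 25/2 ≈ 12.500.

12.500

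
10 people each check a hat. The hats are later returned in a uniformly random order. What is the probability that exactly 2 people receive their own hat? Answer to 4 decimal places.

0.1839

Choose which 2 of the 10 are fixed: C(10,2) = 45 ways.
The remaining 8 must have no fixed point: D(8) = 14833.
P = 45·14833/3628800 = 2119/11520 ≈ 0.1839.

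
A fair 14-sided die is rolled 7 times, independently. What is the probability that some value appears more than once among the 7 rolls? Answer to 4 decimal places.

P(all 7 different) = 14/14 · 13/14 · ··· · 8/14 ≈ 0.1641.
P(at least two equal) = 1 − 0.1641 = 0.8359.

0.8359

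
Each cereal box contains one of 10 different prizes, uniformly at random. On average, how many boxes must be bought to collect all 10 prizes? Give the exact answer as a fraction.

After i distinct types are collected, each trial gives a new one with probability (10−i)/10, so the expected wait for the next new type is 10/(10−i).
E = 10/10 + 10/9 + 10/8 + 10/7 + 10/6 + 10/5 + 10/4 + 10/3 + 10/2 + 10/1 = 7381/252.

7381/252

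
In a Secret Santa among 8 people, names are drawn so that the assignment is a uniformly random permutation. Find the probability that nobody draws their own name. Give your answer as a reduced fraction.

2119/5760

This is the derangement probability: permutations of 8 with no fixed point.
D(8) = 8! · (1 − 1/1! + 1/2! − ··· + (−1)^8/8!) = 14833.
P = 14833/40320 = 2119/5760.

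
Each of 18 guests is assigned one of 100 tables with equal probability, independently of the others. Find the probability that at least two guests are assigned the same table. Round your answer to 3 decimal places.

It's easier to compute the probability that all 18 are distinct.
P(all distinct) = 100/100 · 99/100 · ··· · 83/100 ≈ 0.196.
So the probability of at least one match is 1 − 0.196 = 0.804.

0.804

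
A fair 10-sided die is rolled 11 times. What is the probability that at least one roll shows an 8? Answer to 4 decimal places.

0.6862

P(no roll shows an 8) = (9/10)^11 ≈ 0.3138.
P(at least one) = 1 − 0.3138 = 0.6862.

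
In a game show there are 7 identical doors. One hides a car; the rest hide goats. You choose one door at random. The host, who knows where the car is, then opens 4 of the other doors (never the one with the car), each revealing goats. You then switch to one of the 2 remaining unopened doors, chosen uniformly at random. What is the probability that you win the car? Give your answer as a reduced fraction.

3/7

Your original door holds the car with probability 1/7, so the other 6 collectively hold it with probability 6/7.
The host can always find 4 empty doors to open, so the reveals don't change that 6/7; it is now spread over the 2 remaining unopened doors.
P(win by switching) = (6/7) · (1/2) = 3/7.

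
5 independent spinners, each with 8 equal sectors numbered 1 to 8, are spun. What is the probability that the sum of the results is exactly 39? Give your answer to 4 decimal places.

There are 8^5 = 32768 equally likely outcomes.
The number of ordered 5-tuples from {1,…,8} summing to 39 is 5.
P(sum = 39) = 5/32768 ≈ 0.0002.

0.0002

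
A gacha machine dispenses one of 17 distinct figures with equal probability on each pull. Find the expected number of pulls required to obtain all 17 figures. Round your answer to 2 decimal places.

After i distinct types are collected, each trial gives a new one with probability (17−i)/17, so the expected wait for the next new type is 17/(17−i).
E = 17/17 + 17/16 + 17/15 + 17/14 + 17/13 + 17/12 + 17/11 + 17/10 + 17/9 + 17/8 + 17/7 + 17/6 + 17/5 + 17/4 + 17/3 + 17/2 + 17/1 = 42142223/720720 ≈ 58.47.

58.47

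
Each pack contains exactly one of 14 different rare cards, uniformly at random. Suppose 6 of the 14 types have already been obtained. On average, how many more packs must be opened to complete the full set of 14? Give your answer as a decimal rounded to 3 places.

38.050

Starting from 6 distinct types, each trial gives a new one with probability (14−i)/14 when i types are held, so the wait for the next new type is 14/(14−i).
E = 14/8 + 14/7 + 14/6 + 14/5 + 14/4 + 14/3 + 14/2 + 14/1 = 761/20 ≈ 38.050.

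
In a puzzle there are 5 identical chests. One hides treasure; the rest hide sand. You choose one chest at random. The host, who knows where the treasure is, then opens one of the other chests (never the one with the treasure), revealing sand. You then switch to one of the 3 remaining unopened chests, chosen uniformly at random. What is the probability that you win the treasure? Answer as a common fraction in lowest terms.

4/15

Your original chest holds the treasure with probability 1/5, so the other 4 collectively hold it with probability 4/5.
The host can always find an empty chest to open, so this doesn't change that 4/5; it is now spread over the 3 remaining unopened chests.
P(win by switching) = (4/5) · (1/3) = 4/15.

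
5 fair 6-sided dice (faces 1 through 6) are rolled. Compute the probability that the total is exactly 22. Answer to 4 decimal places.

0.0540

There are 6^5 = 7776 equally likely outcomes.
The number of ordered 5-tuples from {1,…,6} summing to 22 is 420.
P(sum = 22) = 420/7776 = 35/648 ≈ 0.0540.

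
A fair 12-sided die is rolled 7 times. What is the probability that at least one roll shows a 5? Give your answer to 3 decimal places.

P(no roll shows a 5) = (11/12)^7 ≈ 0.544.
P(at least one) = 1 − 0.544 = 0.456.

0.456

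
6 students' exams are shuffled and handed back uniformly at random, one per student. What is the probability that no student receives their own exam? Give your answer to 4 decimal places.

0.3681

This is the derangement probability: permutations of 6 with no fixed point.
D(6) = 6! · (1 − 1/1! + 1/2! − ··· + (−1)^6/6!) = 265.
P = 265/720 = 53/144 ≈ 0.3681.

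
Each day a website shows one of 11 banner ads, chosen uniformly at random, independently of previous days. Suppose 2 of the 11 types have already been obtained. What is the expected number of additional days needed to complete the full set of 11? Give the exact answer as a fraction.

Starting from 2 distinct types, each trial gives a new one with probability (11−i)/11 when i types are held, so the wait for the next new type is 11/(11−i).
E = 11/9 + 11/8 + 11/7 + 11/6 + 11/5 + 11/4 + 11/3 + 11/2 + 11/1 = 78419/2520.

78419/2520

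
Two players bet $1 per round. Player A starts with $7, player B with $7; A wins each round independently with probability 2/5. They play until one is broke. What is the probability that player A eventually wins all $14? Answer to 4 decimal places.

0.0553

Let r = q/p = (3/5)/(2/5) = 3/2. The recurrence P(i) = p·P(i+1) + q·P(i−1) with P(0)=0, P(14)=1 gives P(i) = (1 − r^i)/(1 − r^14).
P(7) = (1 − (3/2)^7) / (1 − (3/2)^14) = 128/2315 ≈ 0.0553.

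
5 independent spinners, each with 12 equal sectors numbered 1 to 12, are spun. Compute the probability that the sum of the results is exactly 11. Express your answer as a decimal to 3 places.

There are 12^5 = 248832 equally likely outcomes.
The number of ordered 5-tuples from {1,…,12} summing to 11 is 210.
P(sum = 11) = 210/248832 = 35/41472 ≈ 0.001.

0.001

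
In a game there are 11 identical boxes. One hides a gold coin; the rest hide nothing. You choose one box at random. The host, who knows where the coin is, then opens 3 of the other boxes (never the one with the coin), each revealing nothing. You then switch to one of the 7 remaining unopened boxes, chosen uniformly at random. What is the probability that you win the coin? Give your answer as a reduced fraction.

10/77

Your original box holds the coin with probability 1/11, so the other 10 collectively hold it with probability 10/11.
The host can always find 3 empty boxes to open, so the reveals don't change that 10/11; it is now spread over the 7 remaining unopened boxes.
P(win by switching) = (10/11) · (1/7) = 10/77.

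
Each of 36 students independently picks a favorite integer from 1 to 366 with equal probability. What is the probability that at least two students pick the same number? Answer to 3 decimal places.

0.831

It's easier to compute the probability that all 36 are distinct.
P(all distinct) = 366/366 · 365/366 · ··· · 331/366 ≈ 0.169.
So the probability of at least one match is 1 − 0.169 = 0.831.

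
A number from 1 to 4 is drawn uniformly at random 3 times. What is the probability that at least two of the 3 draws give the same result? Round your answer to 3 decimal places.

P(all 3 different) = 4/4 · 3/4 · ··· · 2/4 ≈ 0.375.
P(at least two equal) = 1 − 0.375 = 0.625.

0.625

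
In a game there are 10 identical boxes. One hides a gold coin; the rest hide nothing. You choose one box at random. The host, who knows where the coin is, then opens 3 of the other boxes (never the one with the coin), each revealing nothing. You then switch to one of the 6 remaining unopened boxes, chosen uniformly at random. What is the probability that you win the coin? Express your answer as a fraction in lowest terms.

3/20

Your original box holds the coin with probability 1/10, so the other 9 collectively hold it with probability 9/10.
The host can always find 3 empty boxes to open, so the reveals don't change that 9/10; it is now spread over the 6 remaining unopened boxes.
P(win by switching) = (9/10) · (1/6) = 3/20.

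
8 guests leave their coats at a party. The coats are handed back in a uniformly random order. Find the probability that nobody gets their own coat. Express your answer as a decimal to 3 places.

This is the derangement probability: permutations of 8 with no fixed point.
D(8) = 8! · (1 − 1/1! + 1/2! − ··· + (−1)^8/8!) = 14833.
P = 14833/40320 = 2119/5760 ≈ 0.368.

0.368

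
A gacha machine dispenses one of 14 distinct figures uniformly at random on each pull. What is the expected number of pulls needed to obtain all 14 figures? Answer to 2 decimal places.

45.52

After i distinct types are collected, each trial gives a new one with probability (14−i)/14, so the expected wait for the next new type is 14/(14−i).
E = 14/14 + 14/13 + 14/12 + 14/11 + 14/10 + 14/9 + 14/8 + 14/7 + 14/6 + 14/5 + 14/4 + 14/3 + 14/2 + 14/1 = 1171733/25740 ≈ 45.52.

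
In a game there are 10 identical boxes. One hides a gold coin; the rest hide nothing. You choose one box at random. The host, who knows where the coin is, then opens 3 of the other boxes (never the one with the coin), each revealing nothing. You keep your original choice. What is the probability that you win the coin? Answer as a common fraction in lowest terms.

1/10

The host can always open 3 empty boxes regardless of your choice, so the reveals give no information about your original box.
P(win by staying) = 1/10.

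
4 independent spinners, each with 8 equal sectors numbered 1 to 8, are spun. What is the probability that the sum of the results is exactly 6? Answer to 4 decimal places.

0.0024

There are 8^4 = 4096 equally likely outcomes.
The number of ordered 4-tuples from {1,…,8} summing to 6 is 10.
P(sum = 6) = 10/4096 = 5/2048 ≈ 0.0024.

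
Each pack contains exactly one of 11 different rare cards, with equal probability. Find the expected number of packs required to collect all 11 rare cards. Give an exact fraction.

83711/2520

After i distinct types are collected, each trial gives a new one with probability (11−i)/11, so the expected wait for the next new type is 11/(11−i).
E = 11/11 + 11/10 + 11/9 + 11/8 + 11/7 + 11/6 + 11/5 + 11/4 + 11/3 + 11/2 + 11/1 = 83711/2520.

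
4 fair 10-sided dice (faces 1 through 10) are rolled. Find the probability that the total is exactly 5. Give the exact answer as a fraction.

There are 10^4 = 10000 equally likely outcomes.
The number of ordered 4-tuples from {1,…,10} summing to 5 is 4.
P(sum = 5) = 4/10000 = 1/2500.

1/2500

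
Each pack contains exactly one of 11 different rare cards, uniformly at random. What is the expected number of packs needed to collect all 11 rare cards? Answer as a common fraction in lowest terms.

83711/2520

After i distinct types are collected, each trial gives a new one with probability (11−i)/11, so the expected wait for the next new type is 11/(11−i).
E = 11/11 + 11/10 + 11/9 + 11/8 + 11/7 + 11/6 + 11/5 + 11/4 + 11/3 + 11/2 + 11/1 = 83711/2520.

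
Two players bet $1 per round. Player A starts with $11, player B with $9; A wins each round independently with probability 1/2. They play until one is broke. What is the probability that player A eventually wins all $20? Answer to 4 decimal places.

0.5500

With a fair step, P(i) = ½P(i−1) + ½P(i+1) with P(0)=0, P(20)=1 has the linear solution P(i) = i/20.
P(11) = 11/20 ≈ 0.5500.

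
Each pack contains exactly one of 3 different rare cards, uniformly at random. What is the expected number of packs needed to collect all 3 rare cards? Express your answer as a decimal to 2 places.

After i distinct types are collected, each trial gives a new one with probability (3−i)/3, so the expected wait for the next new type is 3/(3−i).
E = 3/3 + 3/2 + 3/1 = 11/2 ≈ 5.50.

5.50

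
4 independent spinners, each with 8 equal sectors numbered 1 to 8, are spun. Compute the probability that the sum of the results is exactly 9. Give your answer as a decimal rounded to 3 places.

There are 8^4 = 4096 equally likely outcomes.
The number of ordered 4-tuples from {1,…,8} summing to 9 is 56.
P(sum = 9) = 56/4096 = 7/512 ≈ 0.014.

0.014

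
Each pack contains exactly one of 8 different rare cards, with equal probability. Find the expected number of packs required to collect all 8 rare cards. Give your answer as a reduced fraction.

After i distinct types are collected, each trial gives a new one with probability (8−i)/8, so the expected wait for the next new type is 8/(8−i).
E = 8/8 + 8/7 + 8/6 + 8/5 + 8/4 + 8/3 + 8/2 + 8/1 = 761/35.

761/35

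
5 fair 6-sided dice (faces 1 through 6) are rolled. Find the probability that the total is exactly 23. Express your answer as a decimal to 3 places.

There are 6^5 = 7776 equally likely outcomes.
The number of ordered 5-tuples from {1,…,6} summing to 23 is 305.
P(sum = 23) = 305/7776 ≈ 0.039.

0.039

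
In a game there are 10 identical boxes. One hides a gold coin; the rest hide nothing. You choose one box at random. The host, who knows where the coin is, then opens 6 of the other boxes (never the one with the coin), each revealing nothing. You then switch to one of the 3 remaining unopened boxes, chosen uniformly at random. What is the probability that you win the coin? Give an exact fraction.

3/10

Your original box holds the coin with probability 1/10, so the other 9 collectively hold it with probability 9/10.
The host can always find 6 empty boxes to open, so the reveals don't change that 9/10; it is now spread over the 3 remaining unopened boxes.
P(win by switching) = (9/10) · (1/3) = 3/10.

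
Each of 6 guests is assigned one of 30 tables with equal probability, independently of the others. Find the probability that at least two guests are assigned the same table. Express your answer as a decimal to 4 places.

It's easier to compute the probability that all 6 are distinct.
P(all distinct) = 30/30 · 29/30 · ··· · 25/30 ≈ 0.5864.
So the probability of at least one match is 1 − 0.5864 = 0.4136.

0.4136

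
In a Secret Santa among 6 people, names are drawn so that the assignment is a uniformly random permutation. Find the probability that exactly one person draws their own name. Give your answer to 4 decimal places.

Choose which one is fixed: C(6,1) = 6 ways.
The remaining 5 must have no fixed point: D(5) = 44.
P = 6·44/720 = 11/30 ≈ 0.3667.

0.3667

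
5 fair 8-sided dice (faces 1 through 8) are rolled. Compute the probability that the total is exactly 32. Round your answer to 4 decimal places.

0.0150

There are 8^5 = 32768 equally likely outcomes.
The number of ordered 5-tuples from {1,…,8} summing to 32 is 490.
P(sum = 32) = 490/32768 = 245/16384 ≈ 0.0150.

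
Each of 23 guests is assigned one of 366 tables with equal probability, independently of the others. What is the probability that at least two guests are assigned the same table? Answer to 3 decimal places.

0.506

It's easier to compute the probability that all 23 are distinct.
P(all distinct) = 366/366 · 365/366 · ··· · 344/366 ≈ 0.494.
So the probability of at least one match is 1 − 0.494 = 0.506.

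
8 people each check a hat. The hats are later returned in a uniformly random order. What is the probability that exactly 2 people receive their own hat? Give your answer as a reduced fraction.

53/288

Choose which 2 of the 8 are fixed: C(8,2) = 28 ways.
The remaining 6 must have no fixed point: D(6) = 265.
P = 28·265/40320 = 53/288.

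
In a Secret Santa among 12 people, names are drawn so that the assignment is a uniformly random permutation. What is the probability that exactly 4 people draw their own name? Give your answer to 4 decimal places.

Choose which 4 of the 12 are fixed: C(12,4) = 495 ways.
The remaining 8 must have no fixed point: D(8) = 14833.
P = 495·14833/479001600 = 2119/138240 ≈ 0.0153.

0.0153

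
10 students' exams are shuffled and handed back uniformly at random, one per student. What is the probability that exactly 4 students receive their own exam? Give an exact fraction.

53/3456

Choose which 4 of the 10 are fixed: C(10,4) = 210 ways.
The remaining 6 must have no fixed point: D(6) = 265.
P = 210·265/3628800 = 53/3456.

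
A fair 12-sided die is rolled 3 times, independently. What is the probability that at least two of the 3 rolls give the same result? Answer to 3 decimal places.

0.236

P(all 3 different) = 12/12 · 11/12 · ··· · 10/12 ≈ 0.764.
P(at least two equal) = 1 − 0.764 = 0.236.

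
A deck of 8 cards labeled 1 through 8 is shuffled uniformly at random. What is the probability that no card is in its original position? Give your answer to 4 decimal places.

This is the derangement probability: permutations of 8 with no fixed point.
D(8) = 8! · (1 − 1/1! + 1/2! − ··· + (−1)^8/8!) = 14833.
P = 14833/40320 = 2119/5760 ≈ 0.3679.

0.3679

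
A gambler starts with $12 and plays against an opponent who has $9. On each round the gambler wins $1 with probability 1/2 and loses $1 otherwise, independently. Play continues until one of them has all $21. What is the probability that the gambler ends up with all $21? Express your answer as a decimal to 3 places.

0.571

With a fair step, P(i) = ½P(i−1) + ½P(i+1) with P(0)=0, P(21)=1 has the linear solution P(i) = i/21.
P(12) = 12/21 = 4/7 ≈ 0.571.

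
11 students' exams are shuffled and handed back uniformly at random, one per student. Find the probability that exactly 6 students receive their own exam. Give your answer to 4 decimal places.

Choose which 6 of the 11 are fixed: C(11,6) = 462 ways.
The remaining 5 must have no fixed point: D(5) = 44.
P = 462·44/39916800 = 11/21600 ≈ 0.0005.

0.0005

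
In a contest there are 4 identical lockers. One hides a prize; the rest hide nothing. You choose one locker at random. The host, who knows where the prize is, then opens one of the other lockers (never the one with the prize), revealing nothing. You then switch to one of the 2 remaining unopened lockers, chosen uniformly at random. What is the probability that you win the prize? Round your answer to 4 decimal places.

Your original locker holds the prize with probability 1/4, so the other 3 collectively hold it with probability 3/4.
The host can always find an empty locker to open, so this doesn't change that 3/4; it is now spread over the 2 remaining unopened lockers.
P(win by switching) = (3/4) · (1/2) = 3/8 ≈ 0.3750.

0.3750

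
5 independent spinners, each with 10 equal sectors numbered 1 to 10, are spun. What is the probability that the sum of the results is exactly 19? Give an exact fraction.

271/10000

There are 10^5 = 100000 equally likely outcomes.
The number of ordered 5-tuples from {1,…,10} summing to 19 is 2710.
P(sum = 19) = 2710/100000 = 271/10000.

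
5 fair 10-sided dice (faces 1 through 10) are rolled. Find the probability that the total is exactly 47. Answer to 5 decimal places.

0.00035

There are 10^5 = 100000 equally likely outcomes.
The number of ordered 5-tuples from {1,…,10} summing to 47 is 35.
P(sum = 47) = 35/100000 = 7/20000 ≈ 0.00035.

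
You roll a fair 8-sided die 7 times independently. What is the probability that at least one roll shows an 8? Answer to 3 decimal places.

0.607

P(no roll shows an 8) = (7/8)^7 ≈ 0.393.
P(at least one) = 1 − 0.393 = 0.607.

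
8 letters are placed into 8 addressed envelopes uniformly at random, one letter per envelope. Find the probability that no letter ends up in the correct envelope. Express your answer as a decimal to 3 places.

0.368

This is the derangement probability: permutations of 8 with no fixed point.
D(8) = 8! · (1 − 1/1! + 1/2! − ··· + (−1)^8/8!) = 14833.
P = 14833/40320 = 2119/5760 ≈ 0.368.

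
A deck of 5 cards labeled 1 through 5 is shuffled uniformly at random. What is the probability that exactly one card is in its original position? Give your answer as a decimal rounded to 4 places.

Choose which one is fixed: C(5,1) = 5 ways.
The remaining 4 must have no fixed point: D(4) = 9.
P = 5·9/120 = 3/8 ≈ 0.3750.

0.3750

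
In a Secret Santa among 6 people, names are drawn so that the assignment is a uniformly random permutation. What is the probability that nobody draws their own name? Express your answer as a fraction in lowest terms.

53/144

This is the derangement probability: permutations of 6 with no fixed point.
D(6) = 6! · (1 − 1/1! + 1/2! − ··· + (−1)^6/6!) = 265.
P = 265/720 = 53/144.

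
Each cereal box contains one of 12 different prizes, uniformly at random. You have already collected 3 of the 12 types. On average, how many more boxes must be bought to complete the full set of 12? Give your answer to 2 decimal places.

Starting from 3 distinct types, each trial gives a new one with probability (12−i)/12 when i types are held, so the wait for the next new type is 12/(12−i).
E = 12/9 + 12/8 + 12/7 + 12/6 + 12/5 + 12/4 + 12/3 + 12/2 + 12/1 = 7129/210 ≈ 33.95.

33.95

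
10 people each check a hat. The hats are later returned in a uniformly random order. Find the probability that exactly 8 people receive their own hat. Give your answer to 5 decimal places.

Choose which 8 of the 10 are fixed: C(10,8) = 45 ways.
The remaining 2 must have no fixed point: D(2) = 1.
P = 45·1/3628800 = 1/80640 ≈ 0.00001.

0.00001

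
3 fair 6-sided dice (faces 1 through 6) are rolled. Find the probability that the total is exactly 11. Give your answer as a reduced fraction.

1/8

There are 6^3 = 216 equally likely outcomes.
The number of ordered 3-tuples from {1,…,6} summing to 11 is 27.
P(sum = 11) = 27/216 = 1/8.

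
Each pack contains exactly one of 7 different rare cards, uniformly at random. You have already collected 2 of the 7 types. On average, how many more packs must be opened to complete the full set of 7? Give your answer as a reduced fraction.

959/60

Starting from 2 distinct types, each trial gives a new one with probability (7−i)/7 when i types are held, so the wait for the next new type is 7/(7−i).
E = 7/5 + 7/4 + 7/3 + 7/2 + 7/1 = 959/60.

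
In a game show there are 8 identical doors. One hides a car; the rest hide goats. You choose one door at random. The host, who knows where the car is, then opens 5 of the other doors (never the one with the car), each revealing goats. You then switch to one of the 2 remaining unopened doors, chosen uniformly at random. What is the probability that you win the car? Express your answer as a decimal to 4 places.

Your original door holds the car with probability 1/8, so the other 7 collectively hold it with probability 7/8.
The host can always find 5 empty doors to open, so the reveals don't change that 7/8; it is now spread over the 2 remaining unopened doors.
P(win by switching) = (7/8) · (1/2) = 7/16 ≈ 0.4375.

0.4375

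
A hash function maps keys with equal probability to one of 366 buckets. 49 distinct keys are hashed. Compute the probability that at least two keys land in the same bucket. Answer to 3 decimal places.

0.965

It's easier to compute the probability that all 49 are distinct.
P(all distinct) = 366/366 · 365/366 · ··· · 318/366 ≈ 0.035.
So the probability of at least one match is 1 − 0.035 = 0.965.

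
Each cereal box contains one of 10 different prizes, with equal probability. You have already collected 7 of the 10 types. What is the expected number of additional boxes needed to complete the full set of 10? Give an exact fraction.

Starting from 7 distinct types, each trial gives a new one with probability (10−i)/10 when i types are held, so the wait for the next new type is 10/(10−i).
E = 10/3 + 10/2 + 10/1 = 55/3.

55/3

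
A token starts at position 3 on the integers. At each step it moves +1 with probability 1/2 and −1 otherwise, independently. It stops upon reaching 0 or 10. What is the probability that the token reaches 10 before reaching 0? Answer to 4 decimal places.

0.3000

With a fair step, P(i) = ½P(i−1) + ½P(i+1) with P(0)=0, P(10)=1 has the linear solution P(i) = i/10.
P(3) = 3/10 ≈ 0.3000.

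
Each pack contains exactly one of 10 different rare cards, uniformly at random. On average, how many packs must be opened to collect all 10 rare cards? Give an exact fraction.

7381/252

After i distinct types are collected, each trial gives a new one with probability (10−i)/10, so the expected wait for the next new type is 10/(10−i).
E = 10/10 + 10/9 + 10/8 + 10/7 + 10/6 + 10/5 + 10/4 + 10/3 + 10/2 + 10/1 = 7381/252.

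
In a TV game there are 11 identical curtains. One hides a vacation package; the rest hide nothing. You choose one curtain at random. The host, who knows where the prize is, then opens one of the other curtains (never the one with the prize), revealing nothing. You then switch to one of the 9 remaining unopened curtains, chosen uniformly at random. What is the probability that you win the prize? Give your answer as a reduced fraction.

Your original curtain holds the prize with probability 1/11, so the other 10 collectively hold it with probability 10/11.
The host can always find an empty curtain to open, so this doesn't change that 10/11; it is now spread over the 9 remaining unopened curtains.
P(win by switching) = (10/11) · (1/9) = 10/99.

10/99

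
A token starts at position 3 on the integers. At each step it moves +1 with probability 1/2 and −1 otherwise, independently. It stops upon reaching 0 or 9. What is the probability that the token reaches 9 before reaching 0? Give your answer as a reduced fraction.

With a fair step, P(i) = ½P(i−1) + ½P(i+1) with P(0)=0, P(9)=1 has the linear solution P(i) = i/9.
P(3) = 3/9 = 1/3.

1/3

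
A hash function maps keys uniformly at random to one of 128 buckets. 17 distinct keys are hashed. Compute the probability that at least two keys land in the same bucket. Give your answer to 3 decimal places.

It's easier to compute the probability that all 17 are distinct.
P(all distinct) = 128/128 · 127/128 · ··· · 112/128 ≈ 0.329.
So the probability of at least one match is 1 − 0.329 = 0.671.

0.671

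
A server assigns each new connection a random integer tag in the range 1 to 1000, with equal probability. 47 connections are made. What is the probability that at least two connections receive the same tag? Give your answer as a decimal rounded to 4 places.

0.6665

It's easier to compute the probability that all 47 are distinct.
P(all distinct) = 1000/1000 · 999/1000 · ··· · 954/1000 ≈ 0.3335.
So the probability of at least one match is 1 − 0.3335 = 0.6665.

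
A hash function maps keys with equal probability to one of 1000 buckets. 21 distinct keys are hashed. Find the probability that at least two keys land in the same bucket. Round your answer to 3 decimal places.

0.191

It's easier to compute the probability that all 21 are distinct.
P(all distinct) = 1000/1000 · 999/1000 · ··· · 980/1000 ≈ 0.809.
So the probability of at least one match is 1 − 0.809 = 0.191.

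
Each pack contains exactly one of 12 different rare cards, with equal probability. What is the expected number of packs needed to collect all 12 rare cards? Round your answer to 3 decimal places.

After i distinct types are collected, each trial gives a new one with probability (12−i)/12, so the expected wait for the next new type is 12/(12−i).
E = 12/12 + 12/11 + 12/10 + 12/9 + 12/8 + 12/7 + 12/6 + 12/5 + 12/4 + 12/3 + 12/2 + 12/1 = 86021/2310 ≈ 37.239.

37.239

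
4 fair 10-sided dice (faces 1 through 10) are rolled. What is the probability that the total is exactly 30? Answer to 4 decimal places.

0.0282

There are 10^4 = 10000 equally likely outcomes.
The number of ordered 4-tuples from {1,…,10} summing to 30 is 282.
P(sum = 30) = 282/10000 = 141/5000 ≈ 0.0282.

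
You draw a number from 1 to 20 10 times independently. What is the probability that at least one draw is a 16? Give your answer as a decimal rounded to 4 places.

P(no draw is a 16) = (19/20)^10 ≈ 0.5987.
P(at least one) = 1 − 0.5987 = 0.4013.

0.4013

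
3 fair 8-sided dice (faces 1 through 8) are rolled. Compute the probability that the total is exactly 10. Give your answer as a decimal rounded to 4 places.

0.0703

There are 8^3 = 512 equally likely outcomes.
The number of ordered 3-tuples from {1,…,8} summing to 10 is 36.
P(sum = 10) = 36/512 = 9/128 ≈ 0.0703.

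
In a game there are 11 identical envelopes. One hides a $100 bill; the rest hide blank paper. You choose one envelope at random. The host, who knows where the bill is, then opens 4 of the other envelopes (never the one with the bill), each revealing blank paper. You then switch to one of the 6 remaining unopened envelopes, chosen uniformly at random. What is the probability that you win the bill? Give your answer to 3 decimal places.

Your original envelope holds the bill with probability 1/11, so the other 10 collectively hold it with probability 10/11.
The host can always find 4 empty envelopes to open, so the reveals don't change that 10/11; it is now spread over the 6 remaining unopened envelopes.
P(win by switching) = (10/11) · (1/6) = 5/33 ≈ 0.152.

0.152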